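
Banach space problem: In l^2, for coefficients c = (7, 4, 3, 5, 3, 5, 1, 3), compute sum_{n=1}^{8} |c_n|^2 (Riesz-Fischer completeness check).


sum |c_n|^2 = 7^2 + 4^2 + 3^2 + 5^2 + 3^2 + 5^2 + 1^2 + 3^2
= 49 + 16 + 9 + 25 + 9 + 25 + 1 + 9
= 143

143


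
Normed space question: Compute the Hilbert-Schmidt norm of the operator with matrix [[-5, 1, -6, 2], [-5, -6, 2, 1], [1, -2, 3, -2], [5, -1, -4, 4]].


The Hilbert-Schmidt norm is sqrt(sum of squares of all entries).
Sum of squares = (-5)^2 + 1^2 + (-6)^2 + 2^2 + (-5)^2 + (-6)^2 + 2^2 + 1^2 + 1^2 + (-2)^2 + 3^2 + (-2)^2 + 5^2 + (-1)^2 + (-4)^2 + 4^2
= 25 + 1 + 36 + 4 + 25 + 36 + 4 + 1 + 1 + 4 + 9 + 4 + 25 + 1 + 16 + 16 = 208
||T||_HS = sqrt(208) = 14.4222

14.4222


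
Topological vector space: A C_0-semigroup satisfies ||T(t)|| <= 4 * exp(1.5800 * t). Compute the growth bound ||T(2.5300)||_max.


||T(2.5300)|| <= 4 * exp(1.5800 * 2.5300)
= 4 * exp(3.9974)
= 4 * 54.4564
= 217.8255

217.8255


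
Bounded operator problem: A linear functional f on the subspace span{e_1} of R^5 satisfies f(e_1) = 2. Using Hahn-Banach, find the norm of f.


The norm of f is given by ||f|| = sup_{||x||=1} |f(x)|.
On span{e_1}, ||e_1|| = 1, so ||f|| = |f(e_1)| / ||e_1||
= |2| / 1 = 2.0000

2.0000


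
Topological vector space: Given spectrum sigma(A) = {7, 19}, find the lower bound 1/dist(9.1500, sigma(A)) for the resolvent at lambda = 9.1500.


dist(9.1500, {7, 19}) = min(|9.1500 - 7|, |9.1500 - 19|)
= min(2.1500, 9.8500) = 2.1500
Resolvent bound = 1/2.1500 = 0.4651

0.4651


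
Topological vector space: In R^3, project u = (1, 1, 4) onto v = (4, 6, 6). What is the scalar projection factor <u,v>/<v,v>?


Computing <u,v> = 1*4 + 1*6 + 4*6 = 34
Computing <v,v> = 4^2 + 6^2 + 6^2 = 88
Projection coefficient = 34/88 = 0.3864

0.3864


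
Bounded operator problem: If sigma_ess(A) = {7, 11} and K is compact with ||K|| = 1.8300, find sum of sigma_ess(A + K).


By Weyl's theorem, the essential spectrum is invariant under compact perturbations.
sigma_ess(A + K) = sigma_ess(A) = {7, 11}
Sum = 7 + 11 = 18

18


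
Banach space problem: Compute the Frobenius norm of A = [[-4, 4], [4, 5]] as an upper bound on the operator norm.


||A||_F^2 = sum a_ij^2
= (-4)^2 + 4^2 + 4^2 + 5^2
= 16 + 16 + 16 + 25 = 73
||A||_F = sqrt(73) = 8.5440

8.5440


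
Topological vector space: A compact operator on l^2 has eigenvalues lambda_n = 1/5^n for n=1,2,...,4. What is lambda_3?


The eigenvalue formula gives lambda_3 = 1/5^3
= 1/125
= 0.0080

0.0080


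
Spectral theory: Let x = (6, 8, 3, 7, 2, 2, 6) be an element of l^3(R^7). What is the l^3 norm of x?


The l^3 norm = (sum |x_i|^3)^(1/3)
Sum of 3th powers = 216 + 512 + 27 + 343 + 8 + 8 + 216 = 1330
||x||_3 = (1330)^(1/3) = 10.9972

10.9972


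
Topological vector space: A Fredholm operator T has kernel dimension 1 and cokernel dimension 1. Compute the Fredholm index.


The Fredholm index is defined as ind(T) = dim(ker T) - dim(coker T)
= 1 - 1
= 0

0


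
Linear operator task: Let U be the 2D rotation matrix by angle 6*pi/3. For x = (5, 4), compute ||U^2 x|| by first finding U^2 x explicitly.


U is a rotation by theta = 6*pi/3
U^2 = rotation by 2*theta = 12*pi/3 = 0*pi/3 (mod 2*pi)
cos(0*pi/3) = 1.0000, sin(0*pi/3) = 0.0000
U^2 x = (1.0000 * 5 - 0.0000 * 4, 0.0000 * 5 + 1.0000 * 4)
= (5.0000, 4.0000)
||U^2 x|| = sqrt(5.0000^2 + 4.0000^2) = sqrt(41.0000) = 6.4031

6.4031


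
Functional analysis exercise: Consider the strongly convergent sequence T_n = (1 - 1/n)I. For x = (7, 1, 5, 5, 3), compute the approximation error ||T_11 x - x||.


T_11 x - x = (1 - 1/11)x - x = -x/11
||x|| = sqrt(109) = 10.4403
||T_11 x - x|| = ||x||/11 = 10.4403/11 = 0.9491

0.9491


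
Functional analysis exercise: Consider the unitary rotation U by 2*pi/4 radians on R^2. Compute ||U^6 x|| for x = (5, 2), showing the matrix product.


U is a rotation by theta = 2*pi/4
U^6 = rotation by 6*theta = 12*pi/4 = 4*pi/4 (mod 2*pi)
cos(4*pi/4) = -1.0000, sin(4*pi/4) = 0.0000
U^6 x = (-1.0000 * 5 - 0.0000 * 2, 0.0000 * 5 + -1.0000 * 2)
= (-5.0000, -2.0000)
||U^6 x|| = sqrt((-5.0000)^2 + (-2.0000)^2) = sqrt(29.0000) = 5.3852

5.3852


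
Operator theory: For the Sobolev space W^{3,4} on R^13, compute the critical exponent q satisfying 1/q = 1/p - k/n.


Using the Sobolev embedding formula: 1/q = 1/p - k/n
1/q = 1/4 - 3/13 = 1/52
q = 1/(1/52) = 52

52.0000


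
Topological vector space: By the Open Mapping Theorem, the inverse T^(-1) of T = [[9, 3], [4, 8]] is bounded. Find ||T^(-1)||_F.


det(T) = 9*8 - 3*4 = 60
T^(-1) = (1/60) * [[8, -3], [-4, 9]] = [[0.1333, -0.0500], [-0.0667, 0.1500]]
||T^(-1)||_F^2 = 0.1333^2 + (-0.0500)^2 + (-0.0667)^2 + 0.1500^2 = 0.0472
||T^(-1)||_F = sqrt(0.0472) = 0.2173

0.2173


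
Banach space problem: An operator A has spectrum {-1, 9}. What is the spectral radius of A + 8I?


Spectrum of A + 8I = {7, 17}
Spectral radius = max |lambda| over the shifted spectrum
= max(7, 17) = 17

17


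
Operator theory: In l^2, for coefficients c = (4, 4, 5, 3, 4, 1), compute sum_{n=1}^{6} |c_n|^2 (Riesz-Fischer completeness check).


sum |c_n|^2 = 4^2 + 4^2 + 5^2 + 3^2 + 4^2 + 1^2
= 16 + 16 + 25 + 9 + 16 + 1
= 83

83


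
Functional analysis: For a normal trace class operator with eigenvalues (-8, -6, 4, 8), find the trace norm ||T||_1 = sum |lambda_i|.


For a normal operator, singular values equal |eigenvalues|.
Trace norm = sum |lambda_i| = 8 + 6 + 4 + 8
= 26

26


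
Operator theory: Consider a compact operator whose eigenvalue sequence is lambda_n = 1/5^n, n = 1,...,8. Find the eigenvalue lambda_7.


The eigenvalue formula gives lambda_7 = 1/5^7
= 1/78125
= 1.2800e-05

1.2800e-05


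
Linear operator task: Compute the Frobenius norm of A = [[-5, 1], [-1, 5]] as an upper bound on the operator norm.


||A||_F^2 = sum a_ij^2
= (-5)^2 + 1^2 + (-1)^2 + 5^2
= 25 + 1 + 1 + 25 = 52
||A||_F = sqrt(52) = 7.2111

7.2111


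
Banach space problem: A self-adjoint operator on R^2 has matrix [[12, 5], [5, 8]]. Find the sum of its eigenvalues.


For a self-adjoint (symmetric) matrix, the eigenvalues are real.
The sum of eigenvalues equals the trace of the matrix.
trace = 12 + 8 = 20

20


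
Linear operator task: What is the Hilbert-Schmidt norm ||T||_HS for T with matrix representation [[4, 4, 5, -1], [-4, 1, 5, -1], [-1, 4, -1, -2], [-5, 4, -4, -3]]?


The Hilbert-Schmidt norm is sqrt(sum of squares of all entries).
Sum of squares = 4^2 + 4^2 + 5^2 + (-1)^2 + (-4)^2 + 1^2 + 5^2 + (-1)^2 + (-1)^2 + 4^2 + (-1)^2 + (-2)^2 + (-5)^2 + 4^2 + (-4)^2 + (-3)^2
= 16 + 16 + 25 + 1 + 16 + 1 + 25 + 1 + 1 + 16 + 1 + 4 + 25 + 16 + 16 + 9 = 189
||T||_HS = sqrt(189) = 13.7477

13.7477


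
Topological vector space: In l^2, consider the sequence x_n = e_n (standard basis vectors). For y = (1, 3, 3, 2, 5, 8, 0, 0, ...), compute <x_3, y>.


x_3 = e_3 is the standard basis vector with 1 in position 3.
<x_3, y> = y_3 = 3
As n -> infinity, <x_n, y> -> 0, confirming weak convergence of (x_n) to 0.

3


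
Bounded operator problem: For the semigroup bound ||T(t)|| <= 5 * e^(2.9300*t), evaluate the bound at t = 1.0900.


||T(1.0900)|| <= 5 * exp(2.9300 * 1.0900)
= 5 * exp(3.1937)
= 5 * 24.3785
= 121.8923

121.8923


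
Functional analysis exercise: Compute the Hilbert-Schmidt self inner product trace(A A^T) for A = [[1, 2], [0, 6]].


trace(A * A^T) = sum of squares of all entries
= 1^2 + 2^2 + 0^2 + 6^2
= 1 + 4 + 0 + 36
= 41

41


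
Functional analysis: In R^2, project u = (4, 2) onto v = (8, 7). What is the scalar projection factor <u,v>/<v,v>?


Computing <u,v> = 4*8 + 2*7 = 46
Computing <v,v> = 8^2 + 7^2 = 113
Projection coefficient = 46/113 = 0.4071

0.4071


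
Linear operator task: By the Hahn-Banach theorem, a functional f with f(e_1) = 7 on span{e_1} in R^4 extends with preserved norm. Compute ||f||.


The norm of f is given by ||f|| = sup_{||x||=1} |f(x)|.
On span{e_1}, ||e_1|| = 1, so ||f|| = |f(e_1)| / ||e_1||
= |7| / 1 = 7.0000

7.0000


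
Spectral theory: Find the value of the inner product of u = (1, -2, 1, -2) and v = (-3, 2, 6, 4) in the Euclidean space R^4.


Computing the standard inner product <u, v> = sum u_i * v_i
= 1*-3 + -2*2 + 1*6 + -2*4
= -3 + -4 + 6 + -8
= -9

-9


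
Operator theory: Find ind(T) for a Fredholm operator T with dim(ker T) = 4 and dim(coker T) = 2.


The Fredholm index is defined as ind(T) = dim(ker T) - dim(coker T)
= 4 - 2
= 2

2


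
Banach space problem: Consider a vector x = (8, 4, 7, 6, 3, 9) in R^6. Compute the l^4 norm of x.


The l^4 norm = (sum |x_i|^4)^(1/4)
Sum of 4th powers = 4096 + 256 + 2401 + 1296 + 81 + 6561 = 14691
||x||_4 = (14691)^(1/4) = 11.0094

11.0094


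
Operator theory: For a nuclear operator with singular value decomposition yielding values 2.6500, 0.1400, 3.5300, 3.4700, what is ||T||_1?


The nuclear norm is the sum of all singular values.
||T||_1 = 2.6500 + 0.1400 + 3.5300 + 3.4700
= 9.7900

9.7900


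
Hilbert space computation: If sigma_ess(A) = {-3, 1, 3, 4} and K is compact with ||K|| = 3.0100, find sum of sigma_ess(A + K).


By Weyl's theorem, the essential spectrum is invariant under compact perturbations.
sigma_ess(A + K) = sigma_ess(A) = {-3, 1, 3, 4}
Sum = -3 + 1 + 3 + 4 = 5

5


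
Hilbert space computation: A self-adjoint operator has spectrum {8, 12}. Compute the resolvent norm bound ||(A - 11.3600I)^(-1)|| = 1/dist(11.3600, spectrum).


dist(11.3600, {8, 12}) = min(|11.3600 - 8|, |11.3600 - 12|)
= min(3.3600, 0.6400) = 0.6400
Resolvent bound = 1/0.6400 = 1.5625

1.5625


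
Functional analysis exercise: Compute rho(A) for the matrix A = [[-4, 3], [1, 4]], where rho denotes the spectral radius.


For a 2x2 matrix, eigenvalues satisfy lambda^2 - (trace)*lambda + det = 0
trace = -4 + 4 = 0
det = -4*4 - 3*1 = -19
discriminant = 0^2 - 4*(-19) = 76
spectral radius = max |eigenvalue| = 4.3589

4.3589


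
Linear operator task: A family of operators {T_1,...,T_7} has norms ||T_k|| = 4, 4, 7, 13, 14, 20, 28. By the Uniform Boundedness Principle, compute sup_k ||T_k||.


By the Uniform Boundedness Principle, the supremum of norms is finite.
sup_k ||T_k|| = max(4, 4, 7, 13, 14, 20, 28) = 28

28


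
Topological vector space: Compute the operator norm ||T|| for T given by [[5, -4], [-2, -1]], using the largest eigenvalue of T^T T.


A^T A = [[29, -18], [-18, 17]]
trace(A^T A) = 46, det(A^T A) = 169
discriminant = 46^2 - 4*169 = 1440
Largest eigenvalue of A^T A = (trace + sqrt(disc))/2 = 41.9737
||T|| = sqrt(41.9737) = 6.4787

6.4787


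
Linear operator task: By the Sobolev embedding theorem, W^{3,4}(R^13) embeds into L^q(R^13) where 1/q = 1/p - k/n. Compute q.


Using the Sobolev embedding formula: 1/q = 1/p - k/n
1/q = 1/4 - 3/13 = 1/52
q = 1/(1/52) = 52

52.0000


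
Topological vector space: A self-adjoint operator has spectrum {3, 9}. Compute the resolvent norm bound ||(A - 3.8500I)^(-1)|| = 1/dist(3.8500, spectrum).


dist(3.8500, {3, 9}) = min(|3.8500 - 3|, |3.8500 - 9|)
= min(0.8500, 5.1500) = 0.8500
Resolvent bound = 1/0.8500 = 1.1765

1.1765


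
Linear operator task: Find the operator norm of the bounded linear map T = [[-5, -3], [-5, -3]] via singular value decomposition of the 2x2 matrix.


A^T A = [[50, 30], [30, 18]]
trace(A^T A) = 68, det(A^T A) = 0
discriminant = 68^2 - 4*0 = 4624
Largest eigenvalue of A^T A = (trace + sqrt(disc))/2 = 68.0000
||T|| = sqrt(68.0000) = 8.2462

8.2462


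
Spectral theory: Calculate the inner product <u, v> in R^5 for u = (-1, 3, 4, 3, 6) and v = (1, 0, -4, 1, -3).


Computing the standard inner product <u, v> = sum u_i * v_i
= -1*1 + 3*0 + 4*-4 + 3*1 + 6*-3
= -1 + 0 + -16 + 3 + -18
= -32

-32


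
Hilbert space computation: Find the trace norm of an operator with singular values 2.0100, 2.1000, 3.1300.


The nuclear norm is the sum of all singular values.
||T||_1 = 2.0100 + 2.1000 + 3.1300
= 7.2400

7.2400


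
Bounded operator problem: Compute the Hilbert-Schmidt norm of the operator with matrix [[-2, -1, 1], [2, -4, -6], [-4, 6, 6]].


The Hilbert-Schmidt norm is sqrt(sum of squares of all entries).
Sum of squares = (-2)^2 + (-1)^2 + 1^2 + 2^2 + (-4)^2 + (-6)^2 + (-4)^2 + 6^2 + 6^2
= 4 + 1 + 1 + 4 + 16 + 36 + 16 + 36 + 36 = 150
||T||_HS = sqrt(150) = 12.2474

12.2474


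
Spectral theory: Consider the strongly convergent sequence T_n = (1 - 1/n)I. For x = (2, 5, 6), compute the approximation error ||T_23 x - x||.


T_23 x - x = (1 - 1/23)x - x = -x/23
||x|| = sqrt(65) = 8.0623
||T_23 x - x|| = ||x||/23 = 8.0623/23 = 0.3505

0.3505


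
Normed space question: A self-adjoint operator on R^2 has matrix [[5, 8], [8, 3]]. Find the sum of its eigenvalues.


For a self-adjoint (symmetric) matrix, the eigenvalues are real.
The sum of eigenvalues equals the trace of the matrix.
trace = 5 + 3 = 8

8


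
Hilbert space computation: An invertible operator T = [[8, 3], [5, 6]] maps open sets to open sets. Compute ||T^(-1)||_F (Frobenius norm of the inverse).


det(T) = 8*6 - 3*5 = 33
T^(-1) = (1/33) * [[6, -3], [-5, 8]] = [[0.1818, -0.0909], [-0.1515, 0.2424]]
||T^(-1)||_F^2 = 0.1818^2 + (-0.0909)^2 + (-0.1515)^2 + 0.2424^2 = 0.1230
||T^(-1)||_F = sqrt(0.1230) = 0.3508

0.3508


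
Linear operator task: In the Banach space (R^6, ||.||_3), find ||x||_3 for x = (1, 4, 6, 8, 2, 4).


The l^3 norm = (sum |x_i|^3)^(1/3)
Sum of 3th powers = 1 + 64 + 216 + 512 + 8 + 64 = 865
||x||_3 = (865)^(1/3) = 9.5281

9.5281


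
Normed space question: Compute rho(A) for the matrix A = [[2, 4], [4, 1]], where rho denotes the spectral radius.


For a 2x2 matrix, eigenvalues satisfy lambda^2 - (trace)*lambda + det = 0
trace = 2 + 1 = 3
det = 2*1 - 4*4 = -14
discriminant = 3^2 - 4*(-14) = 65
spectral radius = max |eigenvalue| = 5.5311

5.5311


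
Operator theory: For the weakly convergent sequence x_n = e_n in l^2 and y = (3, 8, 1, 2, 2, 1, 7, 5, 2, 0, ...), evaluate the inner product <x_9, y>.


x_9 = e_9 is the standard basis vector with 1 in position 9.
<x_9, y> = y_9 = 2
As n -> infinity, <x_n, y> -> 0, confirming weak convergence of (x_n) to 0.

2


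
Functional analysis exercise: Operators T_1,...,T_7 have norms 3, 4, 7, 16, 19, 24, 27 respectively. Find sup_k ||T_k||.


By the Uniform Boundedness Principle, the supremum of norms is finite.
sup_k ||T_k|| = max(3, 4, 7, 16, 19, 24, 27) = 27

27


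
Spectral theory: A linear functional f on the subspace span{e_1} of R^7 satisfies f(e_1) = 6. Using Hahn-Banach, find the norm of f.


The norm of f is given by ||f|| = sup_{||x||=1} |f(x)|.
On span{e_1}, ||e_1|| = 1, so ||f|| = |f(e_1)| / ||e_1||
= |6| / 1 = 6.0000

6.0000


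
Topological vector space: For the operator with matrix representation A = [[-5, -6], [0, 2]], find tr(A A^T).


trace(A * A^T) = sum of squares of all entries
= (-5)^2 + (-6)^2 + 0^2 + 2^2
= 25 + 36 + 0 + 4
= 65

65


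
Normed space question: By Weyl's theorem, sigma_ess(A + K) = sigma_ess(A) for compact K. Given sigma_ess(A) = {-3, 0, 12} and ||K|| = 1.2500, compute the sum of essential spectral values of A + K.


By Weyl's theorem, the essential spectrum is invariant under compact perturbations.
sigma_ess(A + K) = sigma_ess(A) = {-3, 0, 12}
Sum = -3 + 0 + 12 = 9

9


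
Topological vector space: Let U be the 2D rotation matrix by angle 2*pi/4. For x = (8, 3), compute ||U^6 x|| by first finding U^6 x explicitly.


U is a rotation by theta = 2*pi/4
U^6 = rotation by 6*theta = 12*pi/4 = 4*pi/4 (mod 2*pi)
cos(4*pi/4) = -1.0000, sin(4*pi/4) = 0.0000
U^6 x = (-1.0000 * 8 - 0.0000 * 3, 0.0000 * 8 + -1.0000 * 3)
= (-8.0000, -3.0000)
||U^6 x|| = sqrt((-8.0000)^2 + (-3.0000)^2) = sqrt(73.0000) = 8.5440

8.5440


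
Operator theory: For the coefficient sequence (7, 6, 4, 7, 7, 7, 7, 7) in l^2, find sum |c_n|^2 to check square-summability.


sum |c_n|^2 = 7^2 + 6^2 + 4^2 + 7^2 + 7^2 + 7^2 + 7^2 + 7^2
= 49 + 36 + 16 + 49 + 49 + 49 + 49 + 49
= 346

346


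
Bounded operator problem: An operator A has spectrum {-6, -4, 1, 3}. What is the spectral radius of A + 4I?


Spectrum of A + 4I = {-2, 0, 5, 7}
Spectral radius = max |lambda| over the shifted spectrum
= max(2, 0, 5, 7) = 7

7


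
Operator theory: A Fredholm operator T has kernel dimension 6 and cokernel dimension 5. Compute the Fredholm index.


The Fredholm index is defined as ind(T) = dim(ker T) - dim(coker T)
= 6 - 5
= 1

1


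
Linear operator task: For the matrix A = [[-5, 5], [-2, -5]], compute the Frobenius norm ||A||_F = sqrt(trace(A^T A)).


||A||_F^2 = sum a_ij^2
= (-5)^2 + 5^2 + (-2)^2 + (-5)^2
= 25 + 25 + 4 + 25 = 79
||A||_F = sqrt(79) = 8.8882

8.8882


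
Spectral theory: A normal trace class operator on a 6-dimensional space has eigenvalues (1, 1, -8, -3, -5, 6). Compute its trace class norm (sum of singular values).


For a normal operator, singular values equal |eigenvalues|.
Trace norm = sum |lambda_i| = 1 + 1 + 8 + 3 + 5 + 6
= 24

24


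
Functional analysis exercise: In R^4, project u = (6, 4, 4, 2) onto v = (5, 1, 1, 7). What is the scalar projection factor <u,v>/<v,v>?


Computing <u,v> = 6*5 + 4*1 + 4*1 + 2*7 = 52
Computing <v,v> = 5^2 + 1^2 + 1^2 + 7^2 = 76
Projection coefficient = 52/76 = 0.6842

0.6842


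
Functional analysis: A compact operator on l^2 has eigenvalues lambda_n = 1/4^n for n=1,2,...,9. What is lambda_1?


The eigenvalue formula gives lambda_1 = 1/4^1
= 1/4
= 0.2500

0.2500


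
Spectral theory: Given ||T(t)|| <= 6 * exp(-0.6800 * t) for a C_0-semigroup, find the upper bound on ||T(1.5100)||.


||T(1.5100)|| <= 6 * exp(-0.6800 * 1.5100)
= 6 * exp(-1.0268)
= 6 * 0.3582
= 2.1489

2.1489


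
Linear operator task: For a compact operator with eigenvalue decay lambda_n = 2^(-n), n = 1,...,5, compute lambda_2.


The eigenvalue formula gives lambda_2 = 1/2^2
= 1/4
= 0.2500

0.2500


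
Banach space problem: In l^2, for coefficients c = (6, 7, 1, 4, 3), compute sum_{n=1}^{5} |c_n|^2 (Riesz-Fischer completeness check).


sum |c_n|^2 = 6^2 + 7^2 + 1^2 + 4^2 + 3^2
= 36 + 49 + 1 + 16 + 9
= 111

111


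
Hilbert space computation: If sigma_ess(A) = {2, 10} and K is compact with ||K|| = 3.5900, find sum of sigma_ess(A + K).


By Weyl's theorem, the essential spectrum is invariant under compact perturbations.
sigma_ess(A + K) = sigma_ess(A) = {2, 10}
Sum = 2 + 10 = 12

12


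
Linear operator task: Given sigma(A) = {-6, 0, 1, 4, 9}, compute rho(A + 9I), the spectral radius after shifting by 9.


Spectrum of A + 9I = {3, 9, 10, 13, 18}
Spectral radius = max |lambda| over the shifted spectrum
= max(3, 9, 10, 13, 18) = 18

18


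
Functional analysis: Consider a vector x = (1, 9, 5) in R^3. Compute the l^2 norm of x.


The l^2 norm = (sum |x_i|^2)^(1/2)
Sum of 2th powers = 1 + 81 + 25 = 107
||x||_2 = (107)^(1/2) = 10.3441

10.3441


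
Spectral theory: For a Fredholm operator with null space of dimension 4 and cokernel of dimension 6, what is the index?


The Fredholm index is defined as ind(T) = dim(ker T) - dim(coker T)
= 4 - 6
= -2

-2


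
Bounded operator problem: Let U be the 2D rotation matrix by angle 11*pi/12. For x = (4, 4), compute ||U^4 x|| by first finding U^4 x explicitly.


U is a rotation by theta = 11*pi/12
U^4 = rotation by 4*theta = 44*pi/12 = 20*pi/12 (mod 2*pi)
cos(20*pi/12) = 0.5000, sin(20*pi/12) = -0.8660
U^4 x = (0.5000 * 4 - -0.8660 * 4, -0.8660 * 4 + 0.5000 * 4)
= (5.4641, -1.4641)
||U^4 x|| = sqrt(5.4641^2 + (-1.4641)^2) = sqrt(32.0000) = 5.6569

5.6569


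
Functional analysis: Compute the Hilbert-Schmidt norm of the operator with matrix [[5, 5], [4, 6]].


The Hilbert-Schmidt norm is sqrt(sum of squares of all entries).
Sum of squares = 5^2 + 5^2 + 4^2 + 6^2
= 25 + 25 + 16 + 36 = 102
||T||_HS = sqrt(102) = 10.0995

10.0995


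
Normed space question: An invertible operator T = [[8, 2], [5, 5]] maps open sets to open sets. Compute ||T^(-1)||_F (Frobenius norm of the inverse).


det(T) = 8*5 - 2*5 = 30
T^(-1) = (1/30) * [[5, -2], [-5, 8]] = [[0.1667, -0.0667], [-0.1667, 0.2667]]
||T^(-1)||_F^2 = 0.1667^2 + (-0.0667)^2 + (-0.1667)^2 + 0.2667^2 = 0.1311
||T^(-1)||_F = sqrt(0.1311) = 0.3621

0.3621


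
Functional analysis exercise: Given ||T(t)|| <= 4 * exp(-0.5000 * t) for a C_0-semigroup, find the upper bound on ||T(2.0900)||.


||T(2.0900)|| <= 4 * exp(-0.5000 * 2.0900)
= 4 * exp(-1.0450)
= 4 * 0.3517
= 1.4068

1.4068


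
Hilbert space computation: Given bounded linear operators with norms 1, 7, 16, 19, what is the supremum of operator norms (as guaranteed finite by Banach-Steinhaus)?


By the Uniform Boundedness Principle, the supremum of norms is finite.
sup_k ||T_k|| = max(1, 7, 16, 19) = 19

19


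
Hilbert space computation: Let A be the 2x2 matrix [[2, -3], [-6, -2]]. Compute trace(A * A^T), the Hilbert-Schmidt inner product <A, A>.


trace(A * A^T) = sum of squares of all entries
= 2^2 + (-3)^2 + (-6)^2 + (-2)^2
= 4 + 9 + 36 + 4
= 53

53


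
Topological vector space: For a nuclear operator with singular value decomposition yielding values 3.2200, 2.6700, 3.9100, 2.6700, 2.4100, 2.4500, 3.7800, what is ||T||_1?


The nuclear norm is the sum of all singular values.
||T||_1 = 3.2200 + 2.6700 + 3.9100 + 2.6700 + 2.4100 + 2.4500 + 3.7800
= 21.1100

21.1100


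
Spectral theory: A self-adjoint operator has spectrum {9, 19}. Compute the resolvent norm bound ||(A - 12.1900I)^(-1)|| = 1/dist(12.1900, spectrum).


dist(12.1900, {9, 19}) = min(|12.1900 - 9|, |12.1900 - 19|)
= min(3.1900, 6.8100) = 3.1900
Resolvent bound = 1/3.1900 = 0.3135

0.3135


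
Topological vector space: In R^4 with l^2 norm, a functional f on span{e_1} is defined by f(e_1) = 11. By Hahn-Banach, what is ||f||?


The norm of f is given by ||f|| = sup_{||x||=1} |f(x)|.
On span{e_1}, ||e_1|| = 1, so ||f|| = |f(e_1)| / ||e_1||
= |11| / 1 = 11.0000

11.0000


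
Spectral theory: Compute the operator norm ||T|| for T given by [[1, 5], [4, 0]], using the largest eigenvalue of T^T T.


A^T A = [[17, 5], [5, 25]]
trace(A^T A) = 42, det(A^T A) = 400
discriminant = 42^2 - 4*400 = 164
Largest eigenvalue of A^T A = (trace + sqrt(disc))/2 = 27.4031
||T|| = sqrt(27.4031) = 5.2348

5.2348


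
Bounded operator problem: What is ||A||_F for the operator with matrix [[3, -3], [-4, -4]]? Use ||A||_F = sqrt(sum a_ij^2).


||A||_F^2 = sum a_ij^2
= 3^2 + (-3)^2 + (-4)^2 + (-4)^2
= 9 + 9 + 16 + 16 = 50
||A||_F = sqrt(50) = 7.0711

7.0711


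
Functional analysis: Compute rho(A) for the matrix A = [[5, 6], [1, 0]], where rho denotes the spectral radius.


For a 2x2 matrix, eigenvalues satisfy lambda^2 - (trace)*lambda + det = 0
trace = 5 + 0 = 5
det = 5*0 - 6*1 = -6
discriminant = 5^2 - 4*(-6) = 49
spectral radius = max |eigenvalue| = 6.0000

6.0000


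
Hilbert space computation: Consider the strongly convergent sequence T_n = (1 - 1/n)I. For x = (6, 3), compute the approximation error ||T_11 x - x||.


T_11 x - x = (1 - 1/11)x - x = -x/11
||x|| = sqrt(45) = 6.7082
||T_11 x - x|| = ||x||/11 = 6.7082/11 = 0.6098

0.6098


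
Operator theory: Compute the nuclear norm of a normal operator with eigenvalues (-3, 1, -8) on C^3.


For a normal operator, singular values equal |eigenvalues|.
Trace norm = sum |lambda_i| = 3 + 1 + 8
= 12

12


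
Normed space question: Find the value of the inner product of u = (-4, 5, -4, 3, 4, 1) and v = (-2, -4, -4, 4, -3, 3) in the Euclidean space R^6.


Computing the standard inner product <u, v> = sum u_i * v_i
= -4*-2 + 5*-4 + -4*-4 + 3*4 + 4*-3 + 1*3
= 8 + -20 + 16 + 12 + -12 + 3
= 7

7


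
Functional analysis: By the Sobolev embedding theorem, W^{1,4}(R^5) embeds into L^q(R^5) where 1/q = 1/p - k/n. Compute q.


Using the Sobolev embedding formula: 1/q = 1/p - k/n
1/q = 1/4 - 1/5 = 1/20
q = 1/(1/20) = 20

20.0000


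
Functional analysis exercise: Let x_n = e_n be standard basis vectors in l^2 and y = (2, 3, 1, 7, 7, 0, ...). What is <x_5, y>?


x_5 = e_5 is the standard basis vector with 1 in position 5.
<x_5, y> = y_5 = 7
As n -> infinity, <x_n, y> -> 0, confirming weak convergence of (x_n) to 0.

7


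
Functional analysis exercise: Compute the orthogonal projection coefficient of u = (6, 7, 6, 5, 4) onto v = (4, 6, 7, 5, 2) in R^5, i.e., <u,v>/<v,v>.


Computing <u,v> = 6*4 + 7*6 + 6*7 + 5*5 + 4*2 = 141
Computing <v,v> = 4^2 + 6^2 + 7^2 + 5^2 + 2^2 = 130
Projection coefficient = 141/130 = 1.0846

1.0846


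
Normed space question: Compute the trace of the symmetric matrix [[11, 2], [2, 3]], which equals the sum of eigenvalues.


For a self-adjoint (symmetric) matrix, the eigenvalues are real.
The sum of eigenvalues equals the trace of the matrix.
trace = 11 + 3 = 14

14


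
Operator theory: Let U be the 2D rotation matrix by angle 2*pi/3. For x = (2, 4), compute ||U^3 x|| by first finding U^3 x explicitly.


U is a rotation by theta = 2*pi/3
U^3 = rotation by 3*theta = 6*pi/3 = 0*pi/3 (mod 2*pi)
cos(0*pi/3) = 1.0000, sin(0*pi/3) = 0.0000
U^3 x = (1.0000 * 2 - 0.0000 * 4, 0.0000 * 2 + 1.0000 * 4)
= (2.0000, 4.0000)
||U^3 x|| = sqrt(2.0000^2 + 4.0000^2) = sqrt(20.0000) = 4.4721

4.4721


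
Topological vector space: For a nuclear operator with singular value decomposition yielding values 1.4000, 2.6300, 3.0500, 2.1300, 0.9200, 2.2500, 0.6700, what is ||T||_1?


The nuclear norm is the sum of all singular values.
||T||_1 = 1.4000 + 2.6300 + 3.0500 + 2.1300 + 0.9200 + 2.2500 + 0.6700
= 13.0500

13.0500


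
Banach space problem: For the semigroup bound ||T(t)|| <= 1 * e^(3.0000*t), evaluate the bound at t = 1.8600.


||T(1.8600)|| <= 1 * exp(3.0000 * 1.8600)
= 1 * exp(5.5800)
= 1 * 265.0716
= 265.0716

265.0716


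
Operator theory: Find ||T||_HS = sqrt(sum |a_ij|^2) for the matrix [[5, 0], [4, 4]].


The Hilbert-Schmidt norm is sqrt(sum of squares of all entries).
Sum of squares = 5^2 + 0^2 + 4^2 + 4^2
= 25 + 0 + 16 + 16 = 57
||T||_HS = sqrt(57) = 7.5498

7.5498


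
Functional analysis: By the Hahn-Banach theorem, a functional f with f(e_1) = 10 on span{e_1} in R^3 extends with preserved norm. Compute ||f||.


The norm of f is given by ||f|| = sup_{||x||=1} |f(x)|.
On span{e_1}, ||e_1|| = 1, so ||f|| = |f(e_1)| / ||e_1||
= |10| / 1 = 10.0000

10.0000


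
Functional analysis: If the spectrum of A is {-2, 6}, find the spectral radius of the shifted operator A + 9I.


Spectrum of A + 9I = {7, 15}
Spectral radius = max |lambda| over the shifted spectrum
= max(7, 15) = 15

15


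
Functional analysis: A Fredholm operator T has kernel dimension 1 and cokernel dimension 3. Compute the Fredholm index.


The Fredholm index is defined as ind(T) = dim(ker T) - dim(coker T)
= 1 - 3
= -2

-2


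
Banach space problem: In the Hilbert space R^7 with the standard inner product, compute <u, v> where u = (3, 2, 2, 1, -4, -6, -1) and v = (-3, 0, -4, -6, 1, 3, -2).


Computing the standard inner product <u, v> = sum u_i * v_i
= 3*-3 + 2*0 + 2*-4 + 1*-6 + -4*1 + -6*3 + -1*-2
= -9 + 0 + -8 + -6 + -4 + -18 + 2
= -43

-43


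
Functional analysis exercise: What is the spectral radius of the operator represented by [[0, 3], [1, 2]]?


For a 2x2 matrix, eigenvalues satisfy lambda^2 - (trace)*lambda + det = 0
trace = 0 + 2 = 2
det = 0*2 - 3*1 = -3
discriminant = 2^2 - 4*(-3) = 16
spectral radius = max |eigenvalue| = 3.0000

3.0000


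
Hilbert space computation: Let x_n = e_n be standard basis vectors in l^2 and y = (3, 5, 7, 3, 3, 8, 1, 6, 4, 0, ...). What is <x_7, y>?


x_7 = e_7 is the standard basis vector with 1 in position 7.
<x_7, y> = y_7 = 1
As n -> infinity, <x_n, y> -> 0, confirming weak convergence of (x_n) to 0.

1


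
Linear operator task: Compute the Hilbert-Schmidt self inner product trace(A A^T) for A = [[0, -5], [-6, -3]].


trace(A * A^T) = sum of squares of all entries
= 0^2 + (-5)^2 + (-6)^2 + (-3)^2
= 0 + 25 + 36 + 9
= 70

70


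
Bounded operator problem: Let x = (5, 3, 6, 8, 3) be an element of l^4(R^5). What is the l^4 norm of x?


The l^4 norm = (sum |x_i|^4)^(1/4)
Sum of 4th powers = 625 + 81 + 1296 + 4096 + 81 = 6179
||x||_4 = (6179)^(1/4) = 8.8660

8.8660


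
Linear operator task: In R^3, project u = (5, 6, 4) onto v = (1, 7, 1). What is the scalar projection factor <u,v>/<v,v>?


Computing <u,v> = 5*1 + 6*7 + 4*1 = 51
Computing <v,v> = 1^2 + 7^2 + 1^2 = 51
Projection coefficient = 51/51 = 1.0000

1.0000


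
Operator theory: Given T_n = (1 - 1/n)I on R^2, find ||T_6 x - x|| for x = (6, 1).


T_6 x - x = (1 - 1/6)x - x = -x/6
||x|| = sqrt(37) = 6.0828
||T_6 x - x|| = ||x||/6 = 6.0828/6 = 1.0138

1.0138


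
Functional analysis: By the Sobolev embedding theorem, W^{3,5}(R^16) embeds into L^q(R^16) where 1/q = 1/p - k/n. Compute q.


Using the Sobolev embedding formula: 1/q = 1/p - k/n
1/q = 1/5 - 3/16 = 1/80
q = 1/(1/80) = 80

80.0000


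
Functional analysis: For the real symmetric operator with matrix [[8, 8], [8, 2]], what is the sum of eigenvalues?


For a self-adjoint (symmetric) matrix, the eigenvalues are real.
The sum of eigenvalues equals the trace of the matrix.
trace = 8 + 2 = 10

10


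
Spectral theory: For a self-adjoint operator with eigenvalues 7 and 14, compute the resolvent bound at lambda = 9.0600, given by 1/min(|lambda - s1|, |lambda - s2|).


dist(9.0600, {7, 14}) = min(|9.0600 - 7|, |9.0600 - 14|)
= min(2.0600, 4.9400) = 2.0600
Resolvent bound = 1/2.0600 = 0.4854

0.4854


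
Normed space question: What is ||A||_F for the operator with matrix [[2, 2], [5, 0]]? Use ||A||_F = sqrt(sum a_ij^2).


||A||_F^2 = sum a_ij^2
= 2^2 + 2^2 + 5^2 + 0^2
= 4 + 4 + 25 + 0 = 33
||A||_F = sqrt(33) = 5.7446

5.7446


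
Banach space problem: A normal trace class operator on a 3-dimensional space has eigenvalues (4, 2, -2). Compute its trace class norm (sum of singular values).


For a normal operator, singular values equal |eigenvalues|.
Trace norm = sum |lambda_i| = 4 + 2 + 2
= 8

8


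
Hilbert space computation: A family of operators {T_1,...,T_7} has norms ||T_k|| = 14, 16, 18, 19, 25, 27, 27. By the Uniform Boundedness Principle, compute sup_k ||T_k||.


By the Uniform Boundedness Principle, the supremum of norms is finite.
sup_k ||T_k|| = max(14, 16, 18, 19, 25, 27, 27) = 27

27


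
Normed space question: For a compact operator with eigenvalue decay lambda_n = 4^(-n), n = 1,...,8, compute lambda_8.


The eigenvalue formula gives lambda_8 = 1/4^8
= 1/65536
= 1.5259e-05

1.5259e-05


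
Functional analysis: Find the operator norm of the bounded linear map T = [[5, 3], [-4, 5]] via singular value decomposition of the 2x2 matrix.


A^T A = [[41, -5], [-5, 34]]
trace(A^T A) = 75, det(A^T A) = 1369
discriminant = 75^2 - 4*1369 = 149
Largest eigenvalue of A^T A = (trace + sqrt(disc))/2 = 43.6033
||T|| = sqrt(43.6033) = 6.6033

6.6033


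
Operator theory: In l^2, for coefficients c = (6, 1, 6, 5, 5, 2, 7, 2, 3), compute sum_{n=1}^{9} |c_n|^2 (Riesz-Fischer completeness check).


sum |c_n|^2 = 6^2 + 1^2 + 6^2 + 5^2 + 5^2 + 2^2 + 7^2 + 2^2 + 3^2
= 36 + 1 + 36 + 25 + 25 + 4 + 49 + 4 + 9
= 189

189


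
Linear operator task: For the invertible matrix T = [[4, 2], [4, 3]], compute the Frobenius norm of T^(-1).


det(T) = 4*3 - 2*4 = 4
T^(-1) = (1/4) * [[3, -2], [-4, 4]] = [[0.7500, -0.5000], [-1.0000, 1.0000]]
||T^(-1)||_F^2 = 0.7500^2 + (-0.5000)^2 + (-1.0000)^2 + 1.0000^2 = 2.8125
||T^(-1)||_F = sqrt(2.8125) = 1.6771

1.6771


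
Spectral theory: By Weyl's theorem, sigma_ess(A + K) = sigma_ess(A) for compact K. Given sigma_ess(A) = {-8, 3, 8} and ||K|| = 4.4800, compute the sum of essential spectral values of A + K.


By Weyl's theorem, the essential spectrum is invariant under compact perturbations.
sigma_ess(A + K) = sigma_ess(A) = {-8, 3, 8}
Sum = -8 + 3 + 8 = 3

3


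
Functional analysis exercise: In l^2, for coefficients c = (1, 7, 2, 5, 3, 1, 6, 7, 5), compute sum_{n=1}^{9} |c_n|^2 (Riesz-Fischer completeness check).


sum |c_n|^2 = 1^2 + 7^2 + 2^2 + 5^2 + 3^2 + 1^2 + 6^2 + 7^2 + 5^2
= 1 + 49 + 4 + 25 + 9 + 1 + 36 + 49 + 25
= 199

199


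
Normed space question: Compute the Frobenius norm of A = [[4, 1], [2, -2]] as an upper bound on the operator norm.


||A||_F^2 = sum a_ij^2
= 4^2 + 1^2 + 2^2 + (-2)^2
= 16 + 1 + 4 + 4 = 25
||A||_F = sqrt(25) = 5.0000

5.0000


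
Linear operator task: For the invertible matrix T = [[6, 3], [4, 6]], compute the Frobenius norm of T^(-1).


det(T) = 6*6 - 3*4 = 24
T^(-1) = (1/24) * [[6, -3], [-4, 6]] = [[0.2500, -0.1250], [-0.1667, 0.2500]]
||T^(-1)||_F^2 = 0.2500^2 + (-0.1250)^2 + (-0.1667)^2 + 0.2500^2 = 0.1684
||T^(-1)||_F = sqrt(0.1684) = 0.4104

0.4104


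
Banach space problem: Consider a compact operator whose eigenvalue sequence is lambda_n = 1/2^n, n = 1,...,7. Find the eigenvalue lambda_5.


The eigenvalue formula gives lambda_5 = 1/2^5
= 1/32
= 0.0312

0.0312


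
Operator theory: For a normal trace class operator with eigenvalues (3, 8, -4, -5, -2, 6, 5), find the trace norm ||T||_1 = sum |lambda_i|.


For a normal operator, singular values equal |eigenvalues|.
Trace norm = sum |lambda_i| = 3 + 8 + 4 + 5 + 2 + 6 + 5
= 33

33


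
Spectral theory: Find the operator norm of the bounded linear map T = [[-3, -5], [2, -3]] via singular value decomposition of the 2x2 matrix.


A^T A = [[13, 9], [9, 34]]
trace(A^T A) = 47, det(A^T A) = 361
discriminant = 47^2 - 4*361 = 765
Largest eigenvalue of A^T A = (trace + sqrt(disc))/2 = 37.3293
||T|| = sqrt(37.3293) = 6.1098

6.1098


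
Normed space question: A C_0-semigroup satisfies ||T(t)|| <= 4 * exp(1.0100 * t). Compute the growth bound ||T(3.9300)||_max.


||T(3.9300)|| <= 4 * exp(1.0100 * 3.9300)
= 4 * exp(3.9693)
= 4 * 52.9475
= 211.7898

211.7898


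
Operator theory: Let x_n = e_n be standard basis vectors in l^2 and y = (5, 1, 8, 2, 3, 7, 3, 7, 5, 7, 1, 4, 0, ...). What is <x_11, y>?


x_11 = e_11 is the standard basis vector with 1 in position 11.
<x_11, y> = y_11 = 1
As n -> infinity, <x_n, y> -> 0, confirming weak convergence of (x_n) to 0.

1


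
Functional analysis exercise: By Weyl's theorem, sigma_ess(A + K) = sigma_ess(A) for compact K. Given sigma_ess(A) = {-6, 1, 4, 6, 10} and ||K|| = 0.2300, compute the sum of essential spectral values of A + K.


By Weyl's theorem, the essential spectrum is invariant under compact perturbations.
sigma_ess(A + K) = sigma_ess(A) = {-6, 1, 4, 6, 10}
Sum = -6 + 1 + 4 + 6 + 10 = 15

15


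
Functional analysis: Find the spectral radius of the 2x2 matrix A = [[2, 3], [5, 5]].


For a 2x2 matrix, eigenvalues satisfy lambda^2 - (trace)*lambda + det = 0
trace = 2 + 5 = 7
det = 2*5 - 3*5 = -5
discriminant = 7^2 - 4*(-5) = 69
spectral radius = max |eigenvalue| = 7.6533

7.6533


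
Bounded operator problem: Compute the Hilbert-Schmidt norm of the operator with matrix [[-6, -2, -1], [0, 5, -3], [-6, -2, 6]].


The Hilbert-Schmidt norm is sqrt(sum of squares of all entries).
Sum of squares = (-6)^2 + (-2)^2 + (-1)^2 + 0^2 + 5^2 + (-3)^2 + (-6)^2 + (-2)^2 + 6^2
= 36 + 4 + 1 + 0 + 25 + 9 + 36 + 4 + 36 = 151
||T||_HS = sqrt(151) = 12.2882

12.2882


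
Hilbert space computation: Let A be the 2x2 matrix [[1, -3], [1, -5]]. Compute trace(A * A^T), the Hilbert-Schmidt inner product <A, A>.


trace(A * A^T) = sum of squares of all entries
= 1^2 + (-3)^2 + 1^2 + (-5)^2
= 1 + 9 + 1 + 25
= 36

36


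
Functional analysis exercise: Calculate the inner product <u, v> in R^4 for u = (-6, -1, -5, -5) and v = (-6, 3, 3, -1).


Computing the standard inner product <u, v> = sum u_i * v_i
= -6*-6 + -1*3 + -5*3 + -5*-1
= 36 + -3 + -15 + 5
= 23

23


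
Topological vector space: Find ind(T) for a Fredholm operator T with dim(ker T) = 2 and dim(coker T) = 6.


The Fredholm index is defined as ind(T) = dim(ker T) - dim(coker T)
= 2 - 6
= -4

-4


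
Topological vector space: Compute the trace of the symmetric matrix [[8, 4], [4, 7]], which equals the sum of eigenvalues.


For a self-adjoint (symmetric) matrix, the eigenvalues are real.
The sum of eigenvalues equals the trace of the matrix.
trace = 8 + 7 = 15

15


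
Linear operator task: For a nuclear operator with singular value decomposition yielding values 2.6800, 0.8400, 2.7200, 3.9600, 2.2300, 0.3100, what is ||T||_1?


The nuclear norm is the sum of all singular values.
||T||_1 = 2.6800 + 0.8400 + 2.7200 + 3.9600 + 2.2300 + 0.3100
= 12.7400

12.7400


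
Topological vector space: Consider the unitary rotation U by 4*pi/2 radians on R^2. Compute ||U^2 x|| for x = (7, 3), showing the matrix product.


U is a rotation by theta = 4*pi/2
U^2 = rotation by 2*theta = 8*pi/2 = 0*pi/2 (mod 2*pi)
cos(0*pi/2) = 1.0000, sin(0*pi/2) = 0.0000
U^2 x = (1.0000 * 7 - 0.0000 * 3, 0.0000 * 7 + 1.0000 * 3)
= (7.0000, 3.0000)
||U^2 x|| = sqrt(7.0000^2 + 3.0000^2) = sqrt(58.0000) = 7.6158

7.6158


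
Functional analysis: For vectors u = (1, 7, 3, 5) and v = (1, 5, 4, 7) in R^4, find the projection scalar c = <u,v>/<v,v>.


Computing <u,v> = 1*1 + 7*5 + 3*4 + 5*7 = 83
Computing <v,v> = 1^2 + 5^2 + 4^2 + 7^2 = 91
Projection coefficient = 83/91 = 0.9121

0.9121


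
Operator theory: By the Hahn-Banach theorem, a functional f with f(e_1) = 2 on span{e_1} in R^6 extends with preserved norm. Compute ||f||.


The norm of f is given by ||f|| = sup_{||x||=1} |f(x)|.
On span{e_1}, ||e_1|| = 1, so ||f|| = |f(e_1)| / ||e_1||
= |2| / 1 = 2.0000

2.0000


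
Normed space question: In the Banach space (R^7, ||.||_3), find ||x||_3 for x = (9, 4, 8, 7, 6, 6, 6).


The l^3 norm = (sum |x_i|^3)^(1/3)
Sum of 3th powers = 729 + 64 + 512 + 343 + 216 + 216 + 216 = 2296
||x||_3 = (2296)^(1/3) = 13.1924

13.1924


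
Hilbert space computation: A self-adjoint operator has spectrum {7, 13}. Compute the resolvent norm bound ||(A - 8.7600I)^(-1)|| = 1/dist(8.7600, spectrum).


dist(8.7600, {7, 13}) = min(|8.7600 - 7|, |8.7600 - 13|)
= min(1.7600, 4.2400) = 1.7600
Resolvent bound = 1/1.7600 = 0.5682

0.5682


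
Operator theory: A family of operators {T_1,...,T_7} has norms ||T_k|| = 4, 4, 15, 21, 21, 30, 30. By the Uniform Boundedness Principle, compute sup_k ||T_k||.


By the Uniform Boundedness Principle, the supremum of norms is finite.
sup_k ||T_k|| = max(4, 4, 15, 21, 21, 30, 30) = 30

30


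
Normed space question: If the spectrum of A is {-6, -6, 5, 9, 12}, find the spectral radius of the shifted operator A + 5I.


Spectrum of A + 5I = {-1, -1, 10, 14, 17}
Spectral radius = max |lambda| over the shifted spectrum
= max(1, 1, 10, 14, 17) = 17

17


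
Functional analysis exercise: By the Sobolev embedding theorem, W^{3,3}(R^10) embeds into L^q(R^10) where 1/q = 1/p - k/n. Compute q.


Using the Sobolev embedding formula: 1/q = 1/p - k/n
1/q = 1/3 - 3/10 = 1/30
q = 1/(1/30) = 30

30.0000


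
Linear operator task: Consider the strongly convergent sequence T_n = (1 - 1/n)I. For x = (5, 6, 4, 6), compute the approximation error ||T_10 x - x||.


T_10 x - x = (1 - 1/10)x - x = -x/10
||x|| = sqrt(113) = 10.6301
||T_10 x - x|| = ||x||/10 = 10.6301/10 = 1.0630

1.0630


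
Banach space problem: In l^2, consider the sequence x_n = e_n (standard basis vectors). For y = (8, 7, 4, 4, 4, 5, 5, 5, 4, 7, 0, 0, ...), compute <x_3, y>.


x_3 = e_3 is the standard basis vector with 1 in position 3.
<x_3, y> = y_3 = 4
As n -> infinity, <x_n, y> -> 0, confirming weak convergence of (x_n) to 0.

4


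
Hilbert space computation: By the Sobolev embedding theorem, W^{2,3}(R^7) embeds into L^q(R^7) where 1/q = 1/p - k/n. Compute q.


Using the Sobolev embedding formula: 1/q = 1/p - k/n
1/q = 1/3 - 2/7 = 1/21
q = 1/(1/21) = 21

21.0000


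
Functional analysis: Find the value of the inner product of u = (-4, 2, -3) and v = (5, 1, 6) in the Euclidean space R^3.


Computing the standard inner product <u, v> = sum u_i * v_i
= -4*5 + 2*1 + -3*6
= -20 + 2 + -18
= -36

-36
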